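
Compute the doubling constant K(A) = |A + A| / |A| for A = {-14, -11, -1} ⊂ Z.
K = |A + A| / |A| = 6/3 = 2

Enumerate A + A = {a + b : a, b ∈ A}. With |A| = 3, there are |A|^2 = 9 ordered sum pairs; collecting distinct values, A + A = {-28, -25, -22, -15, -12, -2}, so |A + A| = 6. Thus K = 6/3 = 2. For comparison, the minimum possible |A + A| over all 3-element sets is 2·3 − 1 = 5 (so min K = 5/3), attained only by arithmetic progressions.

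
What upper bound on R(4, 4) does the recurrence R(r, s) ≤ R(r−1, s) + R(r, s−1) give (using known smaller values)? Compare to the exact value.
R(4, 4) ≤ R(3, 4) + R(4, 3) = 9 + 9 = 18; exact value R(4, 4) = 18.

The Erdős–Szekeres recurrence R(r, s) ≤ R(r−1, s) + R(r, s−1) applied to (r, s) = (4, 4) gives
  R(4, 4) ≤ R(3, 4) + R(4, 3) = 9 + 9 = 18.
(Recall R(2, k) = k and R is symmetric.) Here the recurrence bound is tight: a matching lower-bound construction on K_{17} shows R(4, 4) > 17, so R(4, 4) = 18 exactly.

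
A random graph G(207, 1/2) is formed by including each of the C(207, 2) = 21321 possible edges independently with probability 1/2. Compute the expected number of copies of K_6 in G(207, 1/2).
E[# K_6] = C(207, 6) · (1/2)^C(6, 2) = 101563230237 / 2^15 ≈ 3099463.813385

For each 6-subset S of vertices (there are C(207, 6) = 101563230237 such S), let X_S = 1 if S induces a K_6 (all C(6, 2) = 15 edges present). Then P(X_S = 1) = (1/2)^15 = 1/32768. By linearity of expectation, E[# K_6] = C(207, 6) · (1/2)^15 = 101563230237 / 32768 ≈ 3099463.813385.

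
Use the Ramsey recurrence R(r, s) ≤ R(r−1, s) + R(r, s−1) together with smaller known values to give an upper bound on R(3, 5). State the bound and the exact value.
R(3, 5) ≤ R(2, 5) + R(3, 4) = 5 + 9 = 14; exact value R(3, 5) = 14.

The Erdős–Szekeres recurrence R(r, s) ≤ R(r−1, s) + R(r, s−1) applied to (r, s) = (3, 5) gives
  R(3, 5) ≤ R(2, 5) + R(3, 4) = 5 + 9 = 14.
(Recall R(2, k) = k and R is symmetric.) Here the recurrence bound is tight: a matching lower-bound construction on K_{13} shows R(3, 5) > 13, so R(3, 5) = 14 exactly.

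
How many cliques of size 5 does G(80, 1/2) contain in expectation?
E[# K_5] = C(80, 5) · (1/2)^C(5, 2) = 24040016 / 2^10 = 1502501/64 = 23476.578125

For each 5-subset S of vertices (there are C(80, 5) = 24040016 such S), let X_S = 1 if S induces a K_5 (all C(5, 2) = 10 edges present). Then P(X_S = 1) = (1/2)^10 = 1/1024. By linearity of expectation, E[# K_5] = C(80, 5) · (1/2)^10 = 24040016 / 1024 = 1502501/64 = 23476.578125.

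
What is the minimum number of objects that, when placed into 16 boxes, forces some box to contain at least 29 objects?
n = (29 − 1)·16 + 1 = 449

By the generalised pigeonhole principle, to guarantee some box contains ≥ r objects we need more than (r − 1) · k objects total. Threshold: n = (r − 1) · k + 1. With r = 29 and k = 16: n = 28 · 16 + 1 = 448 + 1 = 449. For n = 448 = 28 · 16, we can put exactly 28 objects in every box, avoiding 29 in any single one — so 449 is tight.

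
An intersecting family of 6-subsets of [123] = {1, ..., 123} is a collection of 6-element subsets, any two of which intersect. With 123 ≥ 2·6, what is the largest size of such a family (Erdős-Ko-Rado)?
max |F| = C(122, 5) = 207288004

The Erdős-Ko-Rado theorem states: for n ≥ 2k, an intersecting family of k-subsets of an n-element set has size at most C(n − 1, k − 1), with equality for 'star' families {A ⊆ [n] : |A| = k, i ∈ A} (fix an element i). For n = 123, k = 6: C(122, 5) = 207288004.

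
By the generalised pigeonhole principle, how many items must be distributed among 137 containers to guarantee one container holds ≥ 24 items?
n = (24 − 1)·137 + 1 = 3152

By the generalised pigeonhole principle, to guarantee some box contains ≥ r objects we need more than (r − 1) · k objects total. Threshold: n = (r − 1) · k + 1. With r = 24 and k = 137: n = 23 · 137 + 1 = 3151 + 1 = 3152. For n = 3151 = 23 · 137, we can put exactly 23 objects in every box, avoiding 24 in any single one — so 3152 is tight.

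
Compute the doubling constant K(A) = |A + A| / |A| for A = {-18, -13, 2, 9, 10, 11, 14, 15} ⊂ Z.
K = |A + A| / |A| = 31/8

Enumerate A + A = {a + b : a, b ∈ A}. With |A| = 8, there are |A|^2 = 64 ordered sum pairs; collecting distinct values, A + A = {-36, -31, -26, -16, -11, -9, -8, -7, -4, -3, -2, 1, 2, 4, 11, 12, 13, 16, 17, 18, 19, 20, 21, 22, 23, 24, 25, 26, 28, 29, 30}, so |A + A| = 31. Thus K = 31/8. For comparison, the minimum possible |A + A| over all 8-element sets is 2·8 − 1 = 15 (so min K = 15/8), attained only by arithmetic progressions.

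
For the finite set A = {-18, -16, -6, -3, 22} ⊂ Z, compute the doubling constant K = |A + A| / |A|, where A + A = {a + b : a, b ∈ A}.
K = |A + A| / |A| = 15/5 = 3

Enumerate A + A = {a + b : a, b ∈ A}. With |A| = 5, there are |A|^2 = 25 ordered sum pairs; collecting distinct values, A + A = {-36, -34, -32, -24, -22, -21, -19, -12, -9, -6, 4, 6, 16, 19, 44}, so |A + A| = 15. Thus K = 15/5 = 3. For comparison, the minimum possible |A + A| over all 5-element sets is 2·5 − 1 = 9 (so min K = 9/5), attained only by arithmetic progressions.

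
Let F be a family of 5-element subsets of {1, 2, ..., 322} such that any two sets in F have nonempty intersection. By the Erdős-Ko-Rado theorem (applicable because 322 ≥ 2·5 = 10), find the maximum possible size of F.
max |F| = C(321, 4) = 434171760

Erdős-Ko-Rado (1961): when n ≥ 2k, max |F| = C(n−1, k−1). The bound is attained by the star {A : i ∈ A} for any fixed i ∈ [n]. Here C(322−1, 5−1) = C(321, 4) = 434171760.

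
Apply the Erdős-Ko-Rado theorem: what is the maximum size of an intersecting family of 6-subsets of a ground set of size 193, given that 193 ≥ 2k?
max |F| = C(192, 5) = 2063130048

Erdős-Ko-Rado (1961): when n ≥ 2k, max |F| = C(n−1, k−1). The bound is attained by the star {A : i ∈ A} for any fixed i ∈ [n]. Here C(193−1, 6−1) = C(192, 5) = 2063130048.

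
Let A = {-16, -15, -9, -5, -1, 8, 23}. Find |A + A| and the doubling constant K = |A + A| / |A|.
K = |A + A| / |A| = 26/7

Enumerate A + A = {a + b : a, b ∈ A}. With |A| = 7, there are |A|^2 = 49 ordered sum pairs; collecting distinct values, A + A = {-32, -31, -30, -25, -24, -21, -20, -18, -17, -16, -14, -10, -8, -7, -6, -2, -1, 3, 7, 8, 14, 16, 18, 22, 31, 46}, so |A + A| = 26. Thus K = 26/7. For comparison, the minimum possible |A + A| over all 7-element sets is 2·7 − 1 = 13 (so min K = 13/7), attained only by arithmetic progressions.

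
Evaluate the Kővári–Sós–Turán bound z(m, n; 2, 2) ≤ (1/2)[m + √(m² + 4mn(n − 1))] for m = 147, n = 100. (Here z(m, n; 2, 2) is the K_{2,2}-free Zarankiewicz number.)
z(147, 100; 2, 2) ≤ (1/2)[147 + √(147² + 4·147·100·99)] = (1/2)[147 + √5842809] = 1282.0952

Kővári–Sós–Turán: let r_1, ..., r_147 be the row sums and z = Σ r_i the total number of 1s. Each pair of columns can share at most one row with both entries 1 (else a 2×2 all-ones block appears), so Σ_i C(r_i, 2) ≤ C(100, 2) = 4950. By convexity Σ_i C(r_i, 2) ≥ 147·C(z/147, 2) = z(z − 147)/(2·147), giving z² − 147z − 147·100·99 ≤ 0 and hence z ≤ (1/2)[147 + √(21609 + 4·1455300)] = (1/2)[147 + √5842809] ≈ (1/2)(147 + 2417.1903) = 1282.0952.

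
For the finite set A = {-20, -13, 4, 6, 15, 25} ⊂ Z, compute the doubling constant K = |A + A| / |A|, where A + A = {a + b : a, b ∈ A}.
K = |A + A| / |A| = 20/6 = 10/3

Enumerate A + A = {a + b : a, b ∈ A}. With |A| = 6, there are |A|^2 = 36 ordered sum pairs; collecting distinct values, A + A = {-40, -33, -26, -16, -14, -9, -7, -5, 2, 5, 8, 10, 12, 19, 21, 29, 30, 31, 40, 50}, so |A + A| = 20. Thus K = 20/6 = 10/3. For comparison, the minimum possible |A + A| over all 6-element sets is 2·6 − 1 = 11 (so min K = 11/6), attained only by arithmetic progressions.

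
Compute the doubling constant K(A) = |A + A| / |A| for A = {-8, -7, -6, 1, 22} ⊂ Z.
K = |A + A| / |A| = 14/5

Enumerate A + A = {a + b : a, b ∈ A}. With |A| = 5, there are |A|^2 = 25 ordered sum pairs; collecting distinct values, A + A = {-16, -15, -14, -13, -12, -7, -6, -5, 2, 14, 15, 16, 23, 44}, so |A + A| = 14. Thus K = 14/5. For comparison, the minimum possible |A + A| over all 5-element sets is 2·5 − 1 = 9 (so min K = 9/5), attained only by arithmetic progressions.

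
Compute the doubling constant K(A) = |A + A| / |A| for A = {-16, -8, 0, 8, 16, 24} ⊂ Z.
K = |A + A| / |A| = 11/6

Enumerate A + A = {a + b : a, b ∈ A}. With |A| = 6, there are |A|^2 = 36 ordered sum pairs; collecting distinct values, A + A = {-32, -24, -16, -8, 0, 8, 16, 24, 32, 40, 48}, so |A + A| = 11. Thus K = 11/6. Here |A + A| = 2|A| − 1 = 11, the minimum possible — so K = 11/6 is minimal, which holds iff A is an arithmetic progression.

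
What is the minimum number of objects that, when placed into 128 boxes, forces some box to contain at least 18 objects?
n = (18 − 1)·128 + 1 = 2177

By the generalised pigeonhole principle, to guarantee some box contains ≥ r objects we need more than (r − 1) · k objects total. Threshold: n = (r − 1) · k + 1. With r = 18 and k = 128: n = 17 · 128 + 1 = 2176 + 1 = 2177. For n = 2176 = 17 · 128, we can put exactly 17 objects in every box, avoiding 18 in any single one — so 2177 is tight.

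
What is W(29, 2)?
W(29, 2) = 29 + 1 = 30

A 2-term AP is any pair of integers, so a monochromatic 2-AP exists iff some colour is used at least twice. With 29 colours, the colouring i ↦ i on {1, ..., 29} uses each colour once, avoiding any monochromatic pair, so W(29, 2) > 29. For {1, ..., 30}, pigeonhole forces two integers of the same colour, which form a monochromatic 2-AP. Hence W(29, 2) = 30.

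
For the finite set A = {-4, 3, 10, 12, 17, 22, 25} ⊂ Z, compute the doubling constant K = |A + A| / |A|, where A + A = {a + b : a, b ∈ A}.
K = |A + A| / |A| = 24/7

Enumerate A + A = {a + b : a, b ∈ A}. With |A| = 7, there are |A|^2 = 49 ordered sum pairs; collecting distinct values, A + A = {-8, -1, 6, 8, 13, 15, 18, 20, 21, 22, 24, 25, 27, 28, 29, 32, 34, 35, 37, 39, 42, 44, 47, 50}, so |A + A| = 24. Thus K = 24/7. For comparison, the minimum possible |A + A| over all 7-element sets is 2·7 − 1 = 13 (so min K = 13/7), attained only by arithmetic progressions.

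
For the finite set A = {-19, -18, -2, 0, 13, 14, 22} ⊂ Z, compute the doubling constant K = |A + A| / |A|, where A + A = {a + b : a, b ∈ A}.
K = |A + A| / |A| = 26/7

Enumerate A + A = {a + b : a, b ∈ A}. With |A| = 7, there are |A|^2 = 49 ordered sum pairs; collecting distinct values, A + A = {-38, -37, -36, -21, -20, -19, -18, -6, -5, -4, -2, 0, 3, 4, 11, 12, 13, 14, 20, 22, 26, 27, 28, 35, 36, 44}, so |A + A| = 26. Thus K = 26/7. For comparison, the minimum possible |A + A| over all 7-element sets is 2·7 − 1 = 13 (so min K = 13/7), attained only by arithmetic progressions.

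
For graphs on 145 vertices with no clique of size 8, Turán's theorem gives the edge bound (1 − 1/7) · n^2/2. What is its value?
Turán density bound = (6/7) · 145^2/2 = 63075/7 ≈ 9010.7143

Turán's theorem: ex(n, K_{r+1}) is achieved by the complete r-partite Turán graph T(n, r) with parts as balanced as possible, and is at most (1 − 1/r) · n^2/2. For r = 7, n = 145: the density bound is (6/7) · 21025/2 = 63075/7 ≈ 9010.7143. The integer-valued extremum is e(T(145, 7)) = 9010, which is strictly less than the density bound 63075/7 since 7 ∤ 145 (the parts of T(145, 7) cannot all be equal).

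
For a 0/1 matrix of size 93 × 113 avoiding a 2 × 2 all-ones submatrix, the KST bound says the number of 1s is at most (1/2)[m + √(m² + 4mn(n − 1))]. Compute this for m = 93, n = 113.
z(93, 113; 2, 2) ≤ (1/2)[93 + √(93² + 4·93·113·112)] = (1/2)[93 + √4716681] = 1132.3961

Kővári–Sós–Turán: let r_1, ..., r_93 be the row sums and z = Σ r_i the total number of 1s. Each pair of columns can share at most one row with both entries 1 (else a 2×2 all-ones block appears), so Σ_i C(r_i, 2) ≤ C(113, 2) = 6328. By convexity Σ_i C(r_i, 2) ≥ 93·C(z/93, 2) = z(z − 93)/(2·93), giving z² − 93z − 93·113·112 ≤ 0 and hence z ≤ (1/2)[93 + √(8649 + 4·1177008)] = (1/2)[93 + √4716681] ≈ (1/2)(93 + 2171.7921) = 1132.3961.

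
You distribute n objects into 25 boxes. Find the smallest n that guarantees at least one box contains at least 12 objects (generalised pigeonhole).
n = (12 − 1)·25 + 1 = 276

By the generalised pigeonhole principle, to guarantee some box contains ≥ r objects we need more than (r − 1) · k objects total. Threshold: n = (r − 1) · k + 1. With r = 12 and k = 25: n = 11 · 25 + 1 = 275 + 1 = 276. For n = 275 = 11 · 25, we can put exactly 11 objects in every box, avoiding 12 in any single one — so 276 is tight.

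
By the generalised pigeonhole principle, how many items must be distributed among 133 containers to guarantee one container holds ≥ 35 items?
n = (35 − 1)·133 + 1 = 4523

By the generalised pigeonhole principle, to guarantee some box contains ≥ r objects we need more than (r − 1) · k objects total. Threshold: n = (r − 1) · k + 1. With r = 35 and k = 133: n = 34 · 133 + 1 = 4522 + 1 = 4523. For n = 4522 = 34 · 133, we can put exactly 34 objects in every box, avoiding 35 in any single one — so 4523 is tight.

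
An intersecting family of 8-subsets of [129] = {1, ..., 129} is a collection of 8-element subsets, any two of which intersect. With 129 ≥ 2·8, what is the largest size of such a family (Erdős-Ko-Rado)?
max |F| = C(128, 7) = 94525795200

The Erdős-Ko-Rado theorem states: for n ≥ 2k, an intersecting family of k-subsets of an n-element set has size at most C(n − 1, k − 1), with equality for 'star' families {A ⊆ [n] : |A| = k, i ∈ A} (fix an element i). For n = 129, k = 8: C(128, 7) = 94525795200.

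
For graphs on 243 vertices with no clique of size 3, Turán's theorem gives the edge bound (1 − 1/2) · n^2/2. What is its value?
Turán density bound = (1/2) · 243^2/2 = 59049/4 ≈ 14762.25

Turán's theorem: ex(n, K_{r+1}) is achieved by the complete r-partite Turán graph T(n, r) with parts as balanced as possible, and is at most (1 − 1/r) · n^2/2. For r = 2, n = 243: the density bound is (1/2) · 59049/2 = 59049/4 ≈ 14762.25. The integer-valued extremum is e(T(243, 2)) = 14762, which is strictly less than the density bound 59049/4 since 2 ∤ 243 (the parts of T(243, 2) cannot all be equal).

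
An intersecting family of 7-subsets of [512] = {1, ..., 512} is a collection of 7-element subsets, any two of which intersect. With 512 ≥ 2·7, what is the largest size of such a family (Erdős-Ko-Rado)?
max |F| = C(511, 6) = 24010353303937

Erdős-Ko-Rado (1961): when n ≥ 2k, max |F| = C(n−1, k−1). The bound is attained by the star {A : i ∈ A} for any fixed i ∈ [n]. Here C(512−1, 7−1) = C(511, 6) = 24010353303937.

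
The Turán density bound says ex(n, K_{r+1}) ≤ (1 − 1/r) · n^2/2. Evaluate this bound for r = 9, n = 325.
Turán density bound = (8/9) · 325^2/2 = 422500/9 ≈ 46944.4444

Turán's theorem: ex(n, K_{r+1}) is achieved by the complete r-partite Turán graph T(n, r) with parts as balanced as possible, and is at most (1 − 1/r) · n^2/2. For r = 9, n = 325: the density bound is (8/9) · 105625/2 = 422500/9 ≈ 46944.4444. The integer-valued extremum is e(T(325, 9)) = 46944, which is strictly less than the density bound 422500/9 since 9 ∤ 325 (the parts of T(325, 9) cannot all be equal).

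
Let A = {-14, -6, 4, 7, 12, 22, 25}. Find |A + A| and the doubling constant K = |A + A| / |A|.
K = |A + A| / |A| = 22/7

Enumerate A + A = {a + b : a, b ∈ A}. With |A| = 7, there are |A|^2 = 49 ordered sum pairs; collecting distinct values, A + A = {-28, -20, -12, -10, -7, -2, 1, 6, 8, 11, 14, 16, 19, 24, 26, 29, 32, 34, 37, 44, 47, 50}, so |A + A| = 22. Thus K = 22/7. For comparison, the minimum possible |A + A| over all 7-element sets is 2·7 − 1 = 13 (so min K = 13/7), attained only by arithmetic progressions.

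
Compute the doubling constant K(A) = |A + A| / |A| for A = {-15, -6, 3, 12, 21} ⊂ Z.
K = |A + A| / |A| = 9/5

Enumerate A + A = {a + b : a, b ∈ A}. With |A| = 5, there are |A|^2 = 25 ordered sum pairs; collecting distinct values, A + A = {-30, -21, -12, -3, 6, 15, 24, 33, 42}, so |A + A| = 9. Thus K = 9/5. Here |A + A| = 2|A| − 1 = 9, the minimum possible — so K = 9/5 is minimal, which holds iff A is an arithmetic progression.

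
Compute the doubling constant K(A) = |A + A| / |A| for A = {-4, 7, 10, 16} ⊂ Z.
K = |A + A| / |A| = 10/4 = 5/2

Enumerate A + A = {a + b : a, b ∈ A}. With |A| = 4, there are |A|^2 = 16 ordered sum pairs; collecting distinct values, A + A = {-8, 3, 6, 12, 14, 17, 20, 23, 26, 32}, so |A + A| = 10. Thus K = 10/4 = 5/2. For comparison, the minimum possible |A + A| over all 4-element sets is 2·4 − 1 = 7 (so min K = 7/4), attained only by arithmetic progressions.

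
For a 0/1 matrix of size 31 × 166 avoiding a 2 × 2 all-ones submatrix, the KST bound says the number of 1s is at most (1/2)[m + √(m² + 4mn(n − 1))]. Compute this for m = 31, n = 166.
z(31, 166; 2, 2) ≤ (1/2)[31 + √(31² + 4·31·166·165)] = (1/2)[31 + √3397321] = 937.0912

Kővári–Sós–Turán: let r_1, ..., r_31 be the row sums and z = Σ r_i the total number of 1s. Each pair of columns can share at most one row with both entries 1 (else a 2×2 all-ones block appears), so Σ_i C(r_i, 2) ≤ C(166, 2) = 13695. By convexity Σ_i C(r_i, 2) ≥ 31·C(z/31, 2) = z(z − 31)/(2·31), giving z² − 31z − 31·166·165 ≤ 0 and hence z ≤ (1/2)[31 + √(961 + 4·849090)] = (1/2)[31 + √3397321] ≈ (1/2)(31 + 1843.1823) = 937.0912.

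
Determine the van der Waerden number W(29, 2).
W(29, 2) = 29 + 1 = 30

A 2-term AP is any pair of integers, so a monochromatic 2-AP exists iff some colour is used at least twice. With 29 colours, the colouring i ↦ i on {1, ..., 29} uses each colour once, avoiding any monochromatic pair, so W(29, 2) > 29. For {1, ..., 30}, pigeonhole forces two integers of the same colour, which form a monochromatic 2-AP. Hence W(29, 2) = 30.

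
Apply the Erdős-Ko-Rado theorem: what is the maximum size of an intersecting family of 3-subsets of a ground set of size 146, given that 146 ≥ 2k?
max |F| = C(145, 2) = 10440

The Erdős-Ko-Rado theorem states: for n ≥ 2k, an intersecting family of k-subsets of an n-element set has size at most C(n − 1, k − 1), with equality for 'star' families {A ⊆ [n] : |A| = k, i ∈ A} (fix an element i). For n = 146, k = 3: C(145, 2) = 10440.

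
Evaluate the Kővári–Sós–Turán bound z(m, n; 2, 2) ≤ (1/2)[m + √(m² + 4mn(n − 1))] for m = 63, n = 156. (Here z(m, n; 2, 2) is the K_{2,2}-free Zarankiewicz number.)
z(63, 156; 2, 2) ≤ (1/2)[63 + √(63² + 4·63·156·155)] = (1/2)[63 + √6097329] = 1266.1385

Kővári–Sós–Turán: let r_1, ..., r_63 be the row sums and z = Σ r_i the total number of 1s. Each pair of columns can share at most one row with both entries 1 (else a 2×2 all-ones block appears), so Σ_i C(r_i, 2) ≤ C(156, 2) = 12090. By convexity Σ_i C(r_i, 2) ≥ 63·C(z/63, 2) = z(z − 63)/(2·63), giving z² − 63z − 63·156·155 ≤ 0 and hence z ≤ (1/2)[63 + √(3969 + 4·1523340)] = (1/2)[63 + √6097329] ≈ (1/2)(63 + 2469.277) = 1266.1385.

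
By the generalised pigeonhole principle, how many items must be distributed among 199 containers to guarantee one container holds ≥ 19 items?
n = (19 − 1)·199 + 1 = 3583

By the generalised pigeonhole principle, to guarantee some box contains ≥ r objects we need more than (r − 1) · k objects total. Threshold: n = (r − 1) · k + 1. With r = 19 and k = 199: n = 18 · 199 + 1 = 3582 + 1 = 3583. For n = 3582 = 18 · 199, we can put exactly 18 objects in every box, avoiding 19 in any single one — so 3583 is tight.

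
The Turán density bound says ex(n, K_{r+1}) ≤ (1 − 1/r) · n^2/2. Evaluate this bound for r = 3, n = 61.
Turán density bound = (2/3) · 61^2/2 = 3721/3 ≈ 1240.3333

Turán's theorem: ex(n, K_{r+1}) is achieved by the complete r-partite Turán graph T(n, r) with parts as balanced as possible, and is at most (1 − 1/r) · n^2/2. For r = 3, n = 61: the density bound is (2/3) · 3721/2 = 3721/3 ≈ 1240.3333. The integer-valued extremum is e(T(61, 3)) = 1240, which is strictly less than the density bound 3721/3 since 3 ∤ 61 (the parts of T(61, 3) cannot all be equal).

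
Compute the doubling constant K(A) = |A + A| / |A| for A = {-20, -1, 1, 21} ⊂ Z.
K = |A + A| / |A| = 10/4 = 5/2

Enumerate A + A = {a + b : a, b ∈ A}. With |A| = 4, there are |A|^2 = 16 ordered sum pairs; collecting distinct values, A + A = {-40, -21, -19, -2, 0, 1, 2, 20, 22, 42}, so |A + A| = 10. Thus K = 10/4 = 5/2. For comparison, the minimum possible |A + A| over all 4-element sets is 2·4 − 1 = 7 (so min K = 7/4), attained only by arithmetic progressions.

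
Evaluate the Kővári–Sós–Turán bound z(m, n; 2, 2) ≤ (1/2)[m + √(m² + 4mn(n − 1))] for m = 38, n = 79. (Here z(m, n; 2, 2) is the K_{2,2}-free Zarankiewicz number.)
z(38, 79; 2, 2) ≤ (1/2)[38 + √(38² + 4·38·79·78)] = (1/2)[38 + √938068] = 503.2696

Kővári–Sós–Turán: let r_1, ..., r_38 be the row sums and z = Σ r_i the total number of 1s. Each pair of columns can share at most one row with both entries 1 (else a 2×2 all-ones block appears), so Σ_i C(r_i, 2) ≤ C(79, 2) = 3081. By convexity Σ_i C(r_i, 2) ≥ 38·C(z/38, 2) = z(z − 38)/(2·38), giving z² − 38z − 38·79·78 ≤ 0 and hence z ≤ (1/2)[38 + √(1444 + 4·234156)] = (1/2)[38 + √938068] ≈ (1/2)(38 + 968.5391) = 503.2696.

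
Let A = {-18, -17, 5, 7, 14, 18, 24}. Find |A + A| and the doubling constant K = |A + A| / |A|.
K = |A + A| / |A| = 28/7 = 4

Enumerate A + A = {a + b : a, b ∈ A}. With |A| = 7, there are |A|^2 = 49 ordered sum pairs; collecting distinct values, A + A = {-36, -35, -34, -13, -12, -11, -10, -4, -3, 0, 1, 6, 7, 10, 12, 14, 19, 21, 23, 25, 28, 29, 31, 32, 36, 38, 42, 48}, so |A + A| = 28. Thus K = 28/7 = 4. For comparison, the minimum possible |A + A| over all 7-element sets is 2·7 − 1 = 13 (so min K = 13/7), attained only by arithmetic progressions.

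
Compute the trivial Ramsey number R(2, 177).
R(2, 177) = 177

R(2, k) = k for all k ≥ 2: in a 2-colouring of K_k, either some edge is red (a red K_2) or all edges are blue (a blue K_k). And K_{176} coloured all-blue has no blue K_177, so R(2, 177) > 176. Hence R(2, 177) = 177.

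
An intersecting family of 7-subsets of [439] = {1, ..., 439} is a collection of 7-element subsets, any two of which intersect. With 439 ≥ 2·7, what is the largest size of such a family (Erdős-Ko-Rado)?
max |F| = C(438, 6) = 9474939010621

Erdős-Ko-Rado (1961): when n ≥ 2k, max |F| = C(n−1, k−1). The bound is attained by the star {A : i ∈ A} for any fixed i ∈ [n]. Here C(439−1, 7−1) = C(438, 6) = 9474939010621.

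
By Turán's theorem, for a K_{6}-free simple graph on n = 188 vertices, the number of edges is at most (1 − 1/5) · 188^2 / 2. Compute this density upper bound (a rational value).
Turán density bound = (4/5) · 188^2/2 = 70688/5 ≈ 14137.6

Turán's theorem: ex(n, K_{r+1}) is achieved by the complete r-partite Turán graph T(n, r) with parts as balanced as possible, and is at most (1 − 1/r) · n^2/2. For r = 5, n = 188: the density bound is (4/5) · 35344/2 = 70688/5 ≈ 14137.6. The integer-valued extremum is e(T(188, 5)) = 14137, which is strictly less than the density bound 70688/5 since 5 ∤ 188 (the parts of T(188, 5) cannot all be equal).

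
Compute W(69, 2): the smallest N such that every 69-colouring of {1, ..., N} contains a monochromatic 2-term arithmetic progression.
W(69, 2) = 69 + 1 = 70

A 2-term AP is any pair of integers, so a monochromatic 2-AP exists iff some colour is used at least twice. With 69 colours, the colouring i ↦ i on {1, ..., 69} uses each colour once, avoiding any monochromatic pair, so W(69, 2) > 69. For {1, ..., 70}, pigeonhole forces two integers of the same colour, which form a monochromatic 2-AP. Hence W(69, 2) = 70.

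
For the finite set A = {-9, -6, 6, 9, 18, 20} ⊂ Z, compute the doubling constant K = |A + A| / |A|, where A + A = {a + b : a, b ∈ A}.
K = |A + A| / |A| = 19/6

Enumerate A + A = {a + b : a, b ∈ A}. With |A| = 6, there are |A|^2 = 36 ordered sum pairs; collecting distinct values, A + A = {-18, -15, -12, -3, 0, 3, 9, 11, 12, 14, 15, 18, 24, 26, 27, 29, 36, 38, 40}, so |A + A| = 19. Thus K = 19/6. For comparison, the minimum possible |A + A| over all 6-element sets is 2·6 − 1 = 11 (so min K = 11/6), attained only by arithmetic progressions.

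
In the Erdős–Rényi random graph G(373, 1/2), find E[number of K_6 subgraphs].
E[# K_6] = C(373, 6) · (1/2)^C(6, 2) = 3592271012232 / 2^15 = 449033876529/4096 ≈ 109627411.261963

For each 6-subset S of vertices (there are C(373, 6) = 3592271012232 such S), let X_S = 1 if S induces a K_6 (all C(6, 2) = 15 edges present). Then P(X_S = 1) = (1/2)^15 = 1/32768. By linearity of expectation, E[# K_6] = C(373, 6) · (1/2)^15 = 3592271012232 / 32768 = 449033876529/4096 ≈ 109627411.261963.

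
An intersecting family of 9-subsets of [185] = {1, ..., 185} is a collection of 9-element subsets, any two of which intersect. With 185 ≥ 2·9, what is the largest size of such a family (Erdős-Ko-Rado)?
max |F| = C(184, 8) = 27926541635499

The Erdős-Ko-Rado theorem states: for n ≥ 2k, an intersecting family of k-subsets of an n-element set has size at most C(n − 1, k − 1), with equality for 'star' families {A ⊆ [n] : |A| = k, i ∈ A} (fix an element i). For n = 185, k = 9: C(184, 8) = 27926541635499.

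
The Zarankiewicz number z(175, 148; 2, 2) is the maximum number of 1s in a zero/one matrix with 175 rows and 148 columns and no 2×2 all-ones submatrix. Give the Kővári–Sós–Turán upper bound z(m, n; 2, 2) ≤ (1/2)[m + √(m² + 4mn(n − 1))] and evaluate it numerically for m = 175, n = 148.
z(175, 148; 2, 2) ≤ (1/2)[175 + √(175² + 4·175·148·147)] = (1/2)[175 + √15259825] = 2040.6913

Kővári–Sós–Turán: let r_1, ..., r_175 be the row sums and z = Σ r_i the total number of 1s. Each pair of columns can share at most one row with both entries 1 (else a 2×2 all-ones block appears), so Σ_i C(r_i, 2) ≤ C(148, 2) = 10878. By convexity Σ_i C(r_i, 2) ≥ 175·C(z/175, 2) = z(z − 175)/(2·175), giving z² − 175z − 175·148·147 ≤ 0 and hence z ≤ (1/2)[175 + √(30625 + 4·3807300)] = (1/2)[175 + √15259825] ≈ (1/2)(175 + 3906.3826) = 2040.6913.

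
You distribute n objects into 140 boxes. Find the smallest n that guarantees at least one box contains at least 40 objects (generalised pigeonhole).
n = (40 − 1)·140 + 1 = 5461

By the generalised pigeonhole principle, to guarantee some box contains ≥ r objects we need more than (r − 1) · k objects total. Threshold: n = (r − 1) · k + 1. With r = 40 and k = 140: n = 39 · 140 + 1 = 5460 + 1 = 5461. For n = 5460 = 39 · 140, we can put exactly 39 objects in every box, avoiding 40 in any single one — so 5461 is tight.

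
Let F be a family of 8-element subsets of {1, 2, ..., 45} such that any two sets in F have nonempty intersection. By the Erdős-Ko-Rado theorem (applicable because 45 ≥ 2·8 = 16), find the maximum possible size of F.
max |F| = C(44, 7) = 38320568

The Erdős-Ko-Rado theorem states: for n ≥ 2k, an intersecting family of k-subsets of an n-element set has size at most C(n − 1, k − 1), with equality for 'star' families {A ⊆ [n] : |A| = k, i ∈ A} (fix an element i). For n = 45, k = 8: C(44, 7) = 38320568.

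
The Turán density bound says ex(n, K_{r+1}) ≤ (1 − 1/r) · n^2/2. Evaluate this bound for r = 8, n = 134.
Turán density bound = (7/8) · 134^2/2 = 31423/4 ≈ 7855.75

Turán's theorem: ex(n, K_{r+1}) is achieved by the complete r-partite Turán graph T(n, r) with parts as balanced as possible, and is at most (1 − 1/r) · n^2/2. For r = 8, n = 134: the density bound is (7/8) · 17956/2 = 31423/4 ≈ 7855.75. The integer-valued extremum is e(T(134, 8)) = 7855, which is strictly less than the density bound 31423/4 since 8 ∤ 134 (the parts of T(134, 8) cannot all be equal).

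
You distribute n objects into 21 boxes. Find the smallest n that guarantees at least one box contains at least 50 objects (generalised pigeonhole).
n = (50 − 1)·21 + 1 = 1030

By the generalised pigeonhole principle, to guarantee some box contains ≥ r objects we need more than (r − 1) · k objects total. Threshold: n = (r − 1) · k + 1. With r = 50 and k = 21: n = 49 · 21 + 1 = 1029 + 1 = 1030. For n = 1029 = 49 · 21, we can put exactly 49 objects in every box, avoiding 50 in any single one — so 1030 is tight.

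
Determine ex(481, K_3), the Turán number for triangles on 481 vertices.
ex(481, K_3) = ⌊481^2/4⌋ = 57840

Mantel (1907): a triangle-free graph on n vertices has at most ⌊n^2/4⌋ edges, with equality for the complete bipartite graph K_{⌊n/2⌋, ⌈n/2⌉}. For n = 481: ⌊481^2/4⌋ = ⌊231361/4⌋ = 57840. The extremal graph is K_{240, 241}, which has 240·241 = 57840 edges.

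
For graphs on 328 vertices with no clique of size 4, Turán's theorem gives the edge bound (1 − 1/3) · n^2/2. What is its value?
Turán density bound = (2/3) · 328^2/2 = 107584/3 ≈ 35861.3333

Turán's theorem: ex(n, K_{r+1}) is achieved by the complete r-partite Turán graph T(n, r) with parts as balanced as possible, and is at most (1 − 1/r) · n^2/2. For r = 3, n = 328: the density bound is (2/3) · 107584/2 = 107584/3 ≈ 35861.3333. The integer-valued extremum is e(T(328, 3)) = 35861, which is strictly less than the density bound 107584/3 since 3 ∤ 328 (the parts of T(328, 3) cannot all be equal).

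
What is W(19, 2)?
W(19, 2) = 19 + 1 = 20

A 2-term AP is any pair of integers, so a monochromatic 2-AP exists iff some colour is used at least twice. With 19 colours, the colouring i ↦ i on {1, ..., 19} uses each colour once, avoiding any monochromatic pair, so W(19, 2) > 19. For {1, ..., 20}, pigeonhole forces two integers of the same colour, which form a monochromatic 2-AP. Hence W(19, 2) = 20.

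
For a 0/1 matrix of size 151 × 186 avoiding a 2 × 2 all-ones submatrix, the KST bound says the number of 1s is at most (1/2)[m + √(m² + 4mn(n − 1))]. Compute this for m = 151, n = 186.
z(151, 186; 2, 2) ≤ (1/2)[151 + √(151² + 4·151·186·185)] = (1/2)[151 + √20806441] = 2356.2039

Kővári–Sós–Turán: let r_1, ..., r_151 be the row sums and z = Σ r_i the total number of 1s. Each pair of columns can share at most one row with both entries 1 (else a 2×2 all-ones block appears), so Σ_i C(r_i, 2) ≤ C(186, 2) = 17205. By convexity Σ_i C(r_i, 2) ≥ 151·C(z/151, 2) = z(z − 151)/(2·151), giving z² − 151z − 151·186·185 ≤ 0 and hence z ≤ (1/2)[151 + √(22801 + 4·5195910)] = (1/2)[151 + √20806441] ≈ (1/2)(151 + 4561.4078) = 2356.2039.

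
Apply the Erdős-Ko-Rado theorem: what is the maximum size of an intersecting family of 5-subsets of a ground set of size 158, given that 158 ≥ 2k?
max |F| = C(157, 4) = 24359335

Erdős-Ko-Rado (1961): when n ≥ 2k, max |F| = C(n−1, k−1). The bound is attained by the star {A : i ∈ A} for any fixed i ∈ [n]. Here C(158−1, 5−1) = C(157, 4) = 24359335.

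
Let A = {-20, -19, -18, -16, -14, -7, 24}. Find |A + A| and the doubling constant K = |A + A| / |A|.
K = |A + A| / |A| = 24/7

Enumerate A + A = {a + b : a, b ∈ A}. With |A| = 7, there are |A|^2 = 49 ordered sum pairs; collecting distinct values, A + A = {-40, -39, -38, -37, -36, -35, -34, -33, -32, -30, -28, -27, -26, -25, -23, -21, -14, 4, 5, 6, 8, 10, 17, 48}, so |A + A| = 24. Thus K = 24/7. For comparison, the minimum possible |A + A| over all 7-element sets is 2·7 − 1 = 13 (so min K = 13/7), attained only by arithmetic progressions.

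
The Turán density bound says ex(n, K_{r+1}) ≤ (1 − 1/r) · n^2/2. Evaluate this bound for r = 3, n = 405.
Turán density bound = (2/3) · 405^2/2 = 54675

Turán's theorem: ex(n, K_{r+1}) is achieved by the complete r-partite Turán graph T(n, r) with parts as balanced as possible, and is at most (1 − 1/r) · n^2/2. For r = 3, n = 405: the density bound is (2/3) · 164025/2 = 54675. Since 3 ∣ 405, the Turán graph T(405, 3) has parts of equal size 135, and its edge count e(T(405, 3)) = 54675 attains the density bound exactly.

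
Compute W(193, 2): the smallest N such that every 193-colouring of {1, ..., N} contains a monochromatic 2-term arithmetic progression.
W(193, 2) = 193 + 1 = 194

A 2-term AP is any pair of integers, so a monochromatic 2-AP exists iff some colour is used at least twice. With 193 colours, the colouring i ↦ i on {1, ..., 193} uses each colour once, avoiding any monochromatic pair, so W(193, 2) > 193. For {1, ..., 194}, pigeonhole forces two integers of the same colour, which form a monochromatic 2-AP. Hence W(193, 2) = 194.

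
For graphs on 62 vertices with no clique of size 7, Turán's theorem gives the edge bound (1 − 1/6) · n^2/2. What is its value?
Turán density bound = (5/6) · 62^2/2 = 4805/3 ≈ 1601.6667

Turán's theorem: ex(n, K_{r+1}) is achieved by the complete r-partite Turán graph T(n, r) with parts as balanced as possible, and is at most (1 − 1/r) · n^2/2. For r = 6, n = 62: the density bound is (5/6) · 3844/2 = 4805/3 ≈ 1601.6667. The integer-valued extremum is e(T(62, 6)) = 1601, which is strictly less than the density bound 4805/3 since 6 ∤ 62 (the parts of T(62, 6) cannot all be equal).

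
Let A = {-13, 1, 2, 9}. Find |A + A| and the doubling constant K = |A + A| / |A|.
K = |A + A| / |A| = 10/4 = 5/2

Enumerate A + A = {a + b : a, b ∈ A}. With |A| = 4, there are |A|^2 = 16 ordered sum pairs; collecting distinct values, A + A = {-26, -12, -11, -4, 2, 3, 4, 10, 11, 18}, so |A + A| = 10. Thus K = 10/4 = 5/2. For comparison, the minimum possible |A + A| over all 4-element sets is 2·4 − 1 = 7 (so min K = 7/4), attained only by arithmetic progressions.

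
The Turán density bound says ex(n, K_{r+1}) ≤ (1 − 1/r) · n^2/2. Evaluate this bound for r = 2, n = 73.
Turán density bound = (1/2) · 73^2/2 = 5329/4 ≈ 1332.25

Turán's theorem: ex(n, K_{r+1}) is achieved by the complete r-partite Turán graph T(n, r) with parts as balanced as possible, and is at most (1 − 1/r) · n^2/2. For r = 2, n = 73: the density bound is (1/2) · 5329/2 = 5329/4 ≈ 1332.25. The integer-valued extremum is e(T(73, 2)) = 1332, which is strictly less than the density bound 5329/4 since 2 ∤ 73 (the parts of T(73, 2) cannot all be equal).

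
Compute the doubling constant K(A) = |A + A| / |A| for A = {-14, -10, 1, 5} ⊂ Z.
K = |A + A| / |A| = 9/4

Enumerate A + A = {a + b : a, b ∈ A}. With |A| = 4, there are |A|^2 = 16 ordered sum pairs; collecting distinct values, A + A = {-28, -24, -20, -13, -9, -5, 2, 6, 10}, so |A + A| = 9. Thus K = 9/4. For comparison, the minimum possible |A + A| over all 4-element sets is 2·4 − 1 = 7 (so min K = 7/4), attained only by arithmetic progressions.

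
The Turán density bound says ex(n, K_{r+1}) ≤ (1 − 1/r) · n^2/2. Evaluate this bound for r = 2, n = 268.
Turán density bound = (1/2) · 268^2/2 = 17956

Turán's theorem: ex(n, K_{r+1}) is achieved by the complete r-partite Turán graph T(n, r) with parts as balanced as possible, and is at most (1 − 1/r) · n^2/2. For r = 2, n = 268: the density bound is (1/2) · 71824/2 = 17956. Since 2 ∣ 268, the Turán graph T(268, 2) has parts of equal size 134, and its edge count e(T(268, 2)) = 17956 attains the density bound exactly.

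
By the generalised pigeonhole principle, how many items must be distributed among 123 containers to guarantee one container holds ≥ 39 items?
n = (39 − 1)·123 + 1 = 4675

By the generalised pigeonhole principle, to guarantee some box contains ≥ r objects we need more than (r − 1) · k objects total. Threshold: n = (r − 1) · k + 1. With r = 39 and k = 123: n = 38 · 123 + 1 = 4674 + 1 = 4675. For n = 4674 = 38 · 123, we can put exactly 38 objects in every box, avoiding 39 in any single one — so 4675 is tight.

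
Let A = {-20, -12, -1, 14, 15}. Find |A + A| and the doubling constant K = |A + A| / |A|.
K = |A + A| / |A| = 15/5 = 3

Enumerate A + A = {a + b : a, b ∈ A}. With |A| = 5, there are |A|^2 = 25 ordered sum pairs; collecting distinct values, A + A = {-40, -32, -24, -21, -13, -6, -5, -2, 2, 3, 13, 14, 28, 29, 30}, so |A + A| = 15. Thus K = 15/5 = 3. For comparison, the minimum possible |A + A| over all 5-element sets is 2·5 − 1 = 9 (so min K = 9/5), attained only by arithmetic progressions.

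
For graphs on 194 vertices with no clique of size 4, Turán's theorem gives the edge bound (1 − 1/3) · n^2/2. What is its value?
Turán density bound = (2/3) · 194^2/2 = 37636/3 ≈ 12545.3333

Turán's theorem: ex(n, K_{r+1}) is achieved by the complete r-partite Turán graph T(n, r) with parts as balanced as possible, and is at most (1 − 1/r) · n^2/2. For r = 3, n = 194: the density bound is (2/3) · 37636/2 = 37636/3 ≈ 12545.3333. The integer-valued extremum is e(T(194, 3)) = 12545, which is strictly less than the density bound 37636/3 since 3 ∤ 194 (the parts of T(194, 3) cannot all be equal).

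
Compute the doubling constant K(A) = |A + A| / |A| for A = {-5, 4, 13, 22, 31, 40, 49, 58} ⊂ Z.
K = |A + A| / |A| = 15/8

Enumerate A + A = {a + b : a, b ∈ A}. With |A| = 8, there are |A|^2 = 64 ordered sum pairs; collecting distinct values, A + A = {-10, -1, 8, 17, 26, 35, 44, 53, 62, 71, 80, 89, 98, 107, 116}, so |A + A| = 15. Thus K = 15/8. Here |A + A| = 2|A| − 1 = 15, the minimum possible — so K = 15/8 is minimal, which holds iff A is an arithmetic progression.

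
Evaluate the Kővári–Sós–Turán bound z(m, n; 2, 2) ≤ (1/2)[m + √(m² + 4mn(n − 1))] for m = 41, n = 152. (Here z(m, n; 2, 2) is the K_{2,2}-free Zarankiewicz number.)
z(41, 152; 2, 2) ≤ (1/2)[41 + √(41² + 4·41·152·151)] = (1/2)[41 + √3765809] = 990.7846

Kővári–Sós–Turán: let r_1, ..., r_41 be the row sums and z = Σ r_i the total number of 1s. Each pair of columns can share at most one row with both entries 1 (else a 2×2 all-ones block appears), so Σ_i C(r_i, 2) ≤ C(152, 2) = 11476. By convexity Σ_i C(r_i, 2) ≥ 41·C(z/41, 2) = z(z − 41)/(2·41), giving z² − 41z − 41·152·151 ≤ 0 and hence z ≤ (1/2)[41 + √(1681 + 4·941032)] = (1/2)[41 + √3765809] ≈ (1/2)(41 + 1940.5692) = 990.7846.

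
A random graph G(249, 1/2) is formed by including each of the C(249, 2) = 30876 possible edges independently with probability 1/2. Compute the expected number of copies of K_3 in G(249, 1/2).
E[# K_3] = C(249, 3) · (1/2)^C(3, 2) = 2542124 / 2^3 = 635531/2 = 317765.5

For each 3-subset S of vertices (there are C(249, 3) = 2542124 such S), let X_S = 1 if S induces a K_3 (all C(3, 2) = 3 edges present). Then P(X_S = 1) = (1/2)^3 = 1/8. By linearity of expectation, E[# K_3] = C(249, 3) · (1/2)^3 = 2542124 / 8 = 635531/2 = 317765.5.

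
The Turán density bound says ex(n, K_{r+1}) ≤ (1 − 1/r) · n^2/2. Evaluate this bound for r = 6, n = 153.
Turán density bound = (5/6) · 153^2/2 = 39015/4 ≈ 9753.75

Turán's theorem: ex(n, K_{r+1}) is achieved by the complete r-partite Turán graph T(n, r) with parts as balanced as possible, and is at most (1 − 1/r) · n^2/2. For r = 6, n = 153: the density bound is (5/6) · 23409/2 = 39015/4 ≈ 9753.75. The integer-valued extremum is e(T(153, 6)) = 9753, which is strictly less than the density bound 39015/4 since 6 ∤ 153 (the parts of T(153, 6) cannot all be equal).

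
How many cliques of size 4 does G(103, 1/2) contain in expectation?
E[# K_4] = C(103, 4) · (1/2)^C(4, 2) = 4421275 / 2^6 = 69082.421875

For each 4-subset S of vertices (there are C(103, 4) = 4421275 such S), let X_S = 1 if S induces a K_4 (all C(4, 2) = 6 edges present). Then P(X_S = 1) = (1/2)^6 = 1/64. By linearity of expectation, E[# K_4] = C(103, 4) · (1/2)^6 = 4421275 / 64 = 69082.421875.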